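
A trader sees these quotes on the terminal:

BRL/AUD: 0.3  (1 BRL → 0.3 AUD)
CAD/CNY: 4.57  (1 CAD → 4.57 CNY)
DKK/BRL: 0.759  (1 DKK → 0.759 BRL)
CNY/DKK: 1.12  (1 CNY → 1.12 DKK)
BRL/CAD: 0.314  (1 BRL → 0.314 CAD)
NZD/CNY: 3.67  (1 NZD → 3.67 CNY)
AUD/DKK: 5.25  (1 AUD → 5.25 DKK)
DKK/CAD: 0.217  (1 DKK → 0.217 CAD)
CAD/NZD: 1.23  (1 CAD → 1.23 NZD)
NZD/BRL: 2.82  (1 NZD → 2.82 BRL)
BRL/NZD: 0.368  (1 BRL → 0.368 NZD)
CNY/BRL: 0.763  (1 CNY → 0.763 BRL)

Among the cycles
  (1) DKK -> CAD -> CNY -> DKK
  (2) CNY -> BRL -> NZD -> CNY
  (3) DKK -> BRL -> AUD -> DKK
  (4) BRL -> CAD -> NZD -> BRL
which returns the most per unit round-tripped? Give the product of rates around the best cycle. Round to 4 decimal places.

1.1954

(1) 0.217 × 4.57 × 1.12 = 1.11069
(2) 0.763 × 0.368 × 3.67 = 1.03048
(3) 0.759 × 0.3 × 5.25 = 1.19543
(4) 0.314 × 1.23 × 2.82 = 1.08914
Highest is cycle (3) at 1.1954 (>1, arbitrage).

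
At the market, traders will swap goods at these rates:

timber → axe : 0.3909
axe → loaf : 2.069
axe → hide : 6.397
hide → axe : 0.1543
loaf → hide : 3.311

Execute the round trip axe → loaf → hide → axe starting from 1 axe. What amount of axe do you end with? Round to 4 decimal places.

1 axe × 2.069 = 2.069 loaf
2.069 loaf × 3.311 = 6.850459 hide
6.850459 hide × 0.1543 = 1.0570258237 axe

1.0570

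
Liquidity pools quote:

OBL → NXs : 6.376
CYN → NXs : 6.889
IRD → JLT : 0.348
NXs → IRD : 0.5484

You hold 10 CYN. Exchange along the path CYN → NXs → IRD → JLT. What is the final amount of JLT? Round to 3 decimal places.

13.147

10 CYN × 6.889 = 68.89 NXs
68.89 NXs × 0.5484 = 37.779276 IRD
37.779276 IRD × 0.348 = 13.147188048 JLT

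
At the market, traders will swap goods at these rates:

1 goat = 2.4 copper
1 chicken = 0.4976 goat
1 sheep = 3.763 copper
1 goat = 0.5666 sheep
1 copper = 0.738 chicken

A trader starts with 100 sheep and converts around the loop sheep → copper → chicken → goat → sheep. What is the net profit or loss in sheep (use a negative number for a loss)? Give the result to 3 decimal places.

100 sheep × 3.763 = 376.3 copper
376.3 copper × 0.738 = 277.7094 chicken
277.7094 chicken × 0.4976 = 138.18819744 goat
138.18819744 goat × 0.5666 = 78.297432669504 sheep
Net change: 78.297432669504 − 100 = -21.702567330496 sheep

-21.703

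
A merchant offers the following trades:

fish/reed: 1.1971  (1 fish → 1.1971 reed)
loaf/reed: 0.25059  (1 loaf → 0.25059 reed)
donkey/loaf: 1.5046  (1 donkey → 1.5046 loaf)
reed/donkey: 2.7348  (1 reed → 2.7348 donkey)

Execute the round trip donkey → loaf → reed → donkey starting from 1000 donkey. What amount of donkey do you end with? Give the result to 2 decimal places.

1000 donkey × 1.5046 = 1504.6 loaf
1504.6 loaf × 0.25059 = 377.037714 reed
377.037714 reed × 2.7348 = 1031.1227402472 donkey

1031.12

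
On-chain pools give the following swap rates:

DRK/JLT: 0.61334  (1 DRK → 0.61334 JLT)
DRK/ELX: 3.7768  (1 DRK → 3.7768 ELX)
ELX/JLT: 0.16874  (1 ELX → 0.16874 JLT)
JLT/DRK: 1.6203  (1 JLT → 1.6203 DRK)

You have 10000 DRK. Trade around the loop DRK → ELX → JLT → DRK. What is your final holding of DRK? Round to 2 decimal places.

10000 DRK × 3.7768 = 37768 ELX
37768 ELX × 0.16874 = 6372.97232 JLT
6372.97232 JLT × 1.6203 = 10326.127050096 DRK

10326.13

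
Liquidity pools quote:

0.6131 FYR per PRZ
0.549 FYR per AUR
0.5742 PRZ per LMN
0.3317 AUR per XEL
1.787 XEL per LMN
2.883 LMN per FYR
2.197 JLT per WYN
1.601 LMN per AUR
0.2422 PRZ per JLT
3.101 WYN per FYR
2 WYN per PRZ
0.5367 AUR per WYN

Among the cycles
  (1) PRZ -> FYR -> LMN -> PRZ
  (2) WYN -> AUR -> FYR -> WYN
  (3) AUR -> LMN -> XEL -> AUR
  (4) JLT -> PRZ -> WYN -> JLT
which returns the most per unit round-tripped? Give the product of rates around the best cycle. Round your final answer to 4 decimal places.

1.0642

(1) 0.6131 × 2.883 × 0.5742 = 1.01494
(2) 0.5367 × 0.549 × 3.101 = 0.91370
(3) 1.601 × 1.787 × 0.3317 = 0.94899
(4) 0.2422 × 2 × 2.197 = 1.06423
Highest is cycle (4) at 1.0642 (>1, arbitrage).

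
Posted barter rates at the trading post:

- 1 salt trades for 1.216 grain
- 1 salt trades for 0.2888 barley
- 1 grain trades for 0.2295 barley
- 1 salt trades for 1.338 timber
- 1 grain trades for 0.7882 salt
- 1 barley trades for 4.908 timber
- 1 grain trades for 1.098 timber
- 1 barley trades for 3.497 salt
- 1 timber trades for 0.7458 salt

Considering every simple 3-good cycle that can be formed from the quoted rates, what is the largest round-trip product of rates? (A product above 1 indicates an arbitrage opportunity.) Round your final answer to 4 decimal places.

salt→barley→timber→salt: 0.2888 × 4.908 × 0.7458 = 1.05712
salt→grain→timber→salt: 1.216 × 1.098 × 0.7458 = 0.99577
salt→grain→barley→salt: 1.216 × 0.2295 × 3.497 = 0.97591
Maximum is salt→barley→timber→salt at 1.0571; arbitrage exists.

1.0571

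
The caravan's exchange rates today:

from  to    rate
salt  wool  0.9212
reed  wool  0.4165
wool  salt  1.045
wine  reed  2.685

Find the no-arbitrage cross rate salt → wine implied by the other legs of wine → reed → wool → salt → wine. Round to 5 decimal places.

0.85571

Known legs of the cycle: 2.685 × 0.4165 × 1.045 = 1.1686261125
For no arbitrage the full-cycle product must be 1, so the missing rate is 1 / 1.1686261125 ≈ 0.8557057.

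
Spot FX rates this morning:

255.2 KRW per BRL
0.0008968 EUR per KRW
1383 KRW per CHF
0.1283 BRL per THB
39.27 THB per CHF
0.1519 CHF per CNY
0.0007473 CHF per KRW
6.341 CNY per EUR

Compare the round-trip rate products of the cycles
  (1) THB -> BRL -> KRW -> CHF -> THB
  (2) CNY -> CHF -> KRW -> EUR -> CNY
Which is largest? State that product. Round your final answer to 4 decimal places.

(1) 0.1283 × 255.2 × 0.0007473 × 39.27 = 0.96087
(2) 0.1519 × 1383 × 0.0008968 × 6.341 = 1.19463
Highest is cycle (2) at 1.1946 (>1, arbitrage).

1.1946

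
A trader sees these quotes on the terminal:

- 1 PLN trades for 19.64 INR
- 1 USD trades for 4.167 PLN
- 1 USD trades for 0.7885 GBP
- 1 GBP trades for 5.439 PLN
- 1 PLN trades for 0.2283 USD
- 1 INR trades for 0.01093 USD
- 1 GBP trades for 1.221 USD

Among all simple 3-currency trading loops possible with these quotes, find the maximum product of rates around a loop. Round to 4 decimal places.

GBP→PLN→USD→GBP: 5.439 × 0.2283 × 0.7885 = 0.97910
INR→USD→PLN→INR: 0.01093 × 4.167 × 19.64 = 0.89451
Maximum is GBP→PLN→USD→GBP at 0.9791; no arbitrage — every cycle loses value.

0.9791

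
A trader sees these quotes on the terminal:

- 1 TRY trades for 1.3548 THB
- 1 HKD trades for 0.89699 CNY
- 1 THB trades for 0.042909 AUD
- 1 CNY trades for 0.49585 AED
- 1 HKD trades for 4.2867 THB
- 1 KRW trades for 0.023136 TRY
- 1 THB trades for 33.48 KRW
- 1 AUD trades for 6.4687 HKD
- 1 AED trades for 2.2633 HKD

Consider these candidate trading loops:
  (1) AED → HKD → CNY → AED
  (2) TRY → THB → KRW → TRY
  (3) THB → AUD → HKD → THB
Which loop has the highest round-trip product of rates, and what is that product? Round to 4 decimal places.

(1) 2.2633 × 0.89699 × 0.49585 = 1.00665
(2) 1.3548 × 33.48 × 0.023136 = 1.04942
(3) 0.042909 × 6.4687 × 4.2867 = 1.18984
Highest is cycle (3) at 1.1898 (>1, arbitrage).

1.1898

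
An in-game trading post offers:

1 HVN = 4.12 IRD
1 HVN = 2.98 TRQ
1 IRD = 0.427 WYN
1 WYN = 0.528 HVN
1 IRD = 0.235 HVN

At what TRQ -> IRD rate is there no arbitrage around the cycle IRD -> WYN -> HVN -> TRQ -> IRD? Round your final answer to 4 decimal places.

Known legs of the cycle: 0.427 × 0.528 × 2.98 = 0.67185888
For no arbitrage the full-cycle product must be 1, so the missing rate is 1 / 0.67185888 ≈ 1.488408.

1.4884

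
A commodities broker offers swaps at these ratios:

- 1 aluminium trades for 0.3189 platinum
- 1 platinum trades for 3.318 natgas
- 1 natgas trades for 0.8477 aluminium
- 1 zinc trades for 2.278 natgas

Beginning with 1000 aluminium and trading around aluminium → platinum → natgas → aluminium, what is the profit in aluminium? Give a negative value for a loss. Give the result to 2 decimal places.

-103.04

1000 aluminium × 0.3189 = 318.9 platinum
318.9 platinum × 3.318 = 1058.1102 natgas
1058.1102 natgas × 0.8477 = 896.96001654 aluminium
Net change: 896.96001654 − 1000 = -103.03998346 aluminium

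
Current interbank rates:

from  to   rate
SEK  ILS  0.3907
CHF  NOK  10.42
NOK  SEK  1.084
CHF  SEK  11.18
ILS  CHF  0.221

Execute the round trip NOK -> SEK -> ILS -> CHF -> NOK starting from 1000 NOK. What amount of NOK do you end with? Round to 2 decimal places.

975.29

1000 NOK × 1.084 = 1084 SEK
1084 SEK × 0.3907 = 423.5188 ILS
423.5188 ILS × 0.221 = 93.5976548 CHF
93.5976548 CHF × 10.42 = 975.287563016 NOK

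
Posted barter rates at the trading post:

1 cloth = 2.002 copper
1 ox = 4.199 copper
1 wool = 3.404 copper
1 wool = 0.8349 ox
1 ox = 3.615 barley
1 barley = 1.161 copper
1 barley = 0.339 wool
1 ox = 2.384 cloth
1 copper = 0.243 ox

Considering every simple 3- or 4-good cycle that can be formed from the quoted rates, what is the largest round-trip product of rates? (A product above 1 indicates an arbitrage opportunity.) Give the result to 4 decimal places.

1.1598

ox→cloth→copper→ox: 2.384 × 2.002 × 0.243 = 1.15978
wool→ox→barley→wool: 0.8349 × 3.615 × 0.339 = 1.02316
barley→copper→ox→barley: 1.161 × 0.243 × 3.615 = 1.01987
wool→copper→ox→barley→wool: 3.404 × 0.243 × 3.615 × 0.339 = 1.01369
Maximum is ox→cloth→copper→ox at 1.1598; arbitrage exists.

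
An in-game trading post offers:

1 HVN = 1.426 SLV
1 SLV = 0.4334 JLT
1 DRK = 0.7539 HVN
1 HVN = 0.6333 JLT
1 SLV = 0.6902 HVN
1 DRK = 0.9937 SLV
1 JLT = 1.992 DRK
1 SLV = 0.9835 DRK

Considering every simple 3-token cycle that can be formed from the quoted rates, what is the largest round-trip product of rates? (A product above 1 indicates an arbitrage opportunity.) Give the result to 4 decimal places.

SLV→DRK→HVN→SLV: 0.9835 × 0.7539 × 1.426 = 1.05732
JLT→DRK→HVN→JLT: 1.992 × 0.7539 × 0.6333 = 0.95107
JLT→DRK→SLV→JLT: 1.992 × 0.9937 × 0.4334 = 0.85789
Maximum is SLV→DRK→HVN→SLV at 1.0573; arbitrage exists.

1.0573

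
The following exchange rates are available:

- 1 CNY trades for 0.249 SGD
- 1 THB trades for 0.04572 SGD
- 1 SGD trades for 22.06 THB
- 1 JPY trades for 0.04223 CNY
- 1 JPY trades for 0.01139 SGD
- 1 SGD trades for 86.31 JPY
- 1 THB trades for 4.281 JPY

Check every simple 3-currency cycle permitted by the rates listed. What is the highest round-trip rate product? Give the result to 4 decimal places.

THB→JPY→SGD→THB: 4.281 × 0.01139 × 22.06 = 1.07566
CNY→SGD→JPY→CNY: 0.249 × 86.31 × 0.04223 = 0.90757
Maximum is THB→JPY→SGD→THB at 1.0757; arbitrage exists.

1.0757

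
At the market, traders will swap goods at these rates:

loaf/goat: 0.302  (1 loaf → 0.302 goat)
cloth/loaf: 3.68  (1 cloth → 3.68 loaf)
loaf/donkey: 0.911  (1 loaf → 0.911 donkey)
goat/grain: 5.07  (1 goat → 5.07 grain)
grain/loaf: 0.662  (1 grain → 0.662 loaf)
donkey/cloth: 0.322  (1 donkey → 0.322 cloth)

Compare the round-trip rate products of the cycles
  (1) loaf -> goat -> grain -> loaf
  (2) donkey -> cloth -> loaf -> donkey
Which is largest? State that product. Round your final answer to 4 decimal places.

(1) 0.302 × 5.07 × 0.662 = 1.01361
(2) 0.322 × 3.68 × 0.911 = 1.07950
Highest is cycle (2) at 1.0795 (>1, arbitrage).

1.0795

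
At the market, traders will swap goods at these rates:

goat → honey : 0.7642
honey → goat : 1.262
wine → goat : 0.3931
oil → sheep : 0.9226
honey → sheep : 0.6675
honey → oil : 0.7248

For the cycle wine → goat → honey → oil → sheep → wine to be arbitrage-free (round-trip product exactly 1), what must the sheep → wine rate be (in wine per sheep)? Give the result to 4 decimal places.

Known legs of the cycle: 0.3931 × 0.7642 × 0.7248 × 0.9226 = 0.2008823184693696
For no arbitrage the full-cycle product must be 1, so the missing rate is 1 / 0.2008823184693696 ≈ 4.978039.

4.9780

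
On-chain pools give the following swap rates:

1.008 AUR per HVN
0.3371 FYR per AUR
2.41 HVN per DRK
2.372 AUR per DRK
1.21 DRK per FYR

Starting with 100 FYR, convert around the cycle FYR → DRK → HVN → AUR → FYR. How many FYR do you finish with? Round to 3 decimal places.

99.088

100 FYR × 1.21 = 121 DRK
121 DRK × 2.41 = 291.61 HVN
291.61 HVN × 1.008 = 293.94288 AUR
293.94288 AUR × 0.3371 = 99.088144848 FYR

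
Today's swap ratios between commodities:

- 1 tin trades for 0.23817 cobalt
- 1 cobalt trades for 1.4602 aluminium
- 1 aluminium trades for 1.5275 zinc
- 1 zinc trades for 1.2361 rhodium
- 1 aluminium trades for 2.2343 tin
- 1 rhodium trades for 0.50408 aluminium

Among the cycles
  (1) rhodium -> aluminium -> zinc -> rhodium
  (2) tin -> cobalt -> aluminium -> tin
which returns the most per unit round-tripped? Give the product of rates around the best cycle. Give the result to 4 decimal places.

0.9518

(1) 0.50408 × 1.5275 × 1.2361 = 0.95177
(2) 0.23817 × 1.4602 × 2.2343 = 0.77704
Highest is cycle (1) at 0.9518 (≤1, no arbitrage).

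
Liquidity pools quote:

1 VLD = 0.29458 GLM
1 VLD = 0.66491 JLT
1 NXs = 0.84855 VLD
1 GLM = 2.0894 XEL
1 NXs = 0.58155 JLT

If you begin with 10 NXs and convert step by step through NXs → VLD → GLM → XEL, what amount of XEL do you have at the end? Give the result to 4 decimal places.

10 NXs × 0.84855 = 8.4855 VLD
8.4855 VLD × 0.29458 = 2.49965859 GLM
2.49965859 GLM × 2.0894 = 5.222786657946 XEL

5.2228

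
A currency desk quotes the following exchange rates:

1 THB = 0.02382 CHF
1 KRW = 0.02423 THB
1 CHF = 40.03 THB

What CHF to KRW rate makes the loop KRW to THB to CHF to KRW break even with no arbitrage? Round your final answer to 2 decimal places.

Known legs of the cycle: 0.02423 × 0.02382 = 0.0005771586
For no arbitrage the full-cycle product must be 1, so the missing rate is 1 / 0.0005771586 ≈ 1732.6260.

1732.63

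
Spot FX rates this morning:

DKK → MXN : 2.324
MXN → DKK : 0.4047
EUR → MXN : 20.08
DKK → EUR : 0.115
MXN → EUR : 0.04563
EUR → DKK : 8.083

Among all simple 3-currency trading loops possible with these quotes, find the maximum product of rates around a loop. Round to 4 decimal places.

DKK→EUR→MXN→DKK: 0.115 × 20.08 × 0.4047 = 0.93453
DKK→MXN→EUR→DKK: 2.324 × 0.04563 × 8.083 = 0.85715
Maximum is DKK→EUR→MXN→DKK at 0.9345; no arbitrage — every cycle loses value.

0.9345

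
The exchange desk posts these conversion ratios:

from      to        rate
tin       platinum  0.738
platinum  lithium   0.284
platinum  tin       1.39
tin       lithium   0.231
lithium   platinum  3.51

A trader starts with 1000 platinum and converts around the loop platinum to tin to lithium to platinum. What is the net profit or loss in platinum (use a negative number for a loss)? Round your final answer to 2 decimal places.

127.03

1000 platinum × 1.39 = 1390 tin
1390 tin × 0.231 = 321.09 lithium
321.09 lithium × 3.51 = 1127.0259 platinum
Net change: 1127.0259 − 1000 = 127.0259 platinum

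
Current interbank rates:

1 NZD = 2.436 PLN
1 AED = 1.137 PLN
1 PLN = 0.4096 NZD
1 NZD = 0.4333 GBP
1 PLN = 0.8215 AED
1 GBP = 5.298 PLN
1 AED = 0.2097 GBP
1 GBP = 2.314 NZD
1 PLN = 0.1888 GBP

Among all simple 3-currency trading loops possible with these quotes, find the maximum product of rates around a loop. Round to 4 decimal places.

1.0642

NZD→PLN→GBP→NZD: 2.436 × 0.1888 × 2.314 = 1.06425
NZD→GBP→PLN→NZD: 0.4333 × 5.298 × 0.4096 = 0.94029
AED→GBP→PLN→AED: 0.2097 × 5.298 × 0.8215 = 0.91268
Maximum is NZD→PLN→GBP→NZD at 1.0642; arbitrage exists.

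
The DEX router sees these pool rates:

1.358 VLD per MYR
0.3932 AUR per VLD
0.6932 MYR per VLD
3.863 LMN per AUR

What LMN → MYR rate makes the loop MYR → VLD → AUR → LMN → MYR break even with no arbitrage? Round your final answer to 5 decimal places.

0.48480

Known legs of the cycle: 1.358 × 0.3932 × 3.863 = 2.0627091128
For no arbitrage the full-cycle product must be 1, so the missing rate is 1 / 2.0627091128 ≈ 0.4847993.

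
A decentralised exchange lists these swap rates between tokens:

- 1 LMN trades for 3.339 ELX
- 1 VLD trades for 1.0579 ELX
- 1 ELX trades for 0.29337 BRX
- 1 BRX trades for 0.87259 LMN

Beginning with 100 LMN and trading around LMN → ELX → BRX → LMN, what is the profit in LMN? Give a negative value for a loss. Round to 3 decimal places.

-14.524

100 LMN × 3.339 = 333.9 ELX
333.9 ELX × 0.29337 = 97.956243 BRX
97.956243 BRX × 0.87259 = 85.47563807937 LMN
Net change: 85.47563807937 − 100 = -14.52436192063 LMN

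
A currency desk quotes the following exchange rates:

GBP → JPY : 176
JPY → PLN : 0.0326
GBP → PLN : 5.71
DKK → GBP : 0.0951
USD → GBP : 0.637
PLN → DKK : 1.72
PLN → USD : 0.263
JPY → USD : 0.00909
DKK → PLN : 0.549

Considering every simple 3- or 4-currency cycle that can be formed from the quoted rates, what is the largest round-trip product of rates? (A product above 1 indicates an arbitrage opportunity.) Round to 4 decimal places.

1.0191

GBP→JPY→USD→GBP: 176 × 0.00909 × 0.637 = 1.01910
PLN→USD→GBP→JPY→PLN: 0.263 × 0.637 × 176 × 0.0326 = 0.96123
PLN→USD→GBP→PLN: 0.263 × 0.637 × 5.71 = 0.95660
PLN→DKK→GBP→JPY→PLN: 1.72 × 0.0951 × 176 × 0.0326 = 0.93851
PLN→DKK→GBP→PLN: 1.72 × 0.0951 × 5.71 = 0.93400
Maximum is GBP→JPY→USD→GBP at 1.0191; arbitrage exists.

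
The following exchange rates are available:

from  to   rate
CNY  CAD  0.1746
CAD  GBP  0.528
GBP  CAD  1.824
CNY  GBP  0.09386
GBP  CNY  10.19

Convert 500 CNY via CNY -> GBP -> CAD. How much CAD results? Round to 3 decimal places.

85.600

500 CNY × 0.09386 = 46.93 GBP
46.93 GBP × 1.824 = 85.60032 CAD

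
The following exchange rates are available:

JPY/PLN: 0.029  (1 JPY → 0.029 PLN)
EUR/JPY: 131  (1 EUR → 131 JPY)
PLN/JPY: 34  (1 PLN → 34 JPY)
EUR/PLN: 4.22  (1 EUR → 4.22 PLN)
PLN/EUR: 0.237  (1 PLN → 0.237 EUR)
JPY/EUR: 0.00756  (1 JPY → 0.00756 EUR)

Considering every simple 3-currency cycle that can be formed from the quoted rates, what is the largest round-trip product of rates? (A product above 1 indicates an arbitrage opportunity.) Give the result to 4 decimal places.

PLN→JPY→EUR→PLN: 34 × 0.00756 × 4.22 = 1.08471
PLN→EUR→JPY→PLN: 0.237 × 131 × 0.029 = 0.90036
Maximum is PLN→JPY→EUR→PLN at 1.0847; arbitrage exists.

1.0847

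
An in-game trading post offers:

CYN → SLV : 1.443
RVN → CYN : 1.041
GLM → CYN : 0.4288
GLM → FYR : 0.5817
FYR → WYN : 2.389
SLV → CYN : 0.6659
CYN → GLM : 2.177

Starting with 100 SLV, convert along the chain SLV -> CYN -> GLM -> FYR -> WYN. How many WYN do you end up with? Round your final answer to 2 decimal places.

100 SLV × 0.6659 = 66.59 CYN
66.59 CYN × 2.177 = 144.96643 GLM
144.96643 GLM × 0.5817 = 84.326972331 FYR
84.326972331 FYR × 2.389 = 201.457136898759 WYN

201.46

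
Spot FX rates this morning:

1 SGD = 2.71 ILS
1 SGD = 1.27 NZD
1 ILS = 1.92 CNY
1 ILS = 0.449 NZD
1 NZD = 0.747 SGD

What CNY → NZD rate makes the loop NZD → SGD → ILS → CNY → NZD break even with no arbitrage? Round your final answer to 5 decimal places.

Known legs of the cycle: 0.747 × 2.71 × 1.92 = 3.8867904
For no arbitrage the full-cycle product must be 1, so the missing rate is 1 / 3.8867904 ≈ 0.2572817.

0.25728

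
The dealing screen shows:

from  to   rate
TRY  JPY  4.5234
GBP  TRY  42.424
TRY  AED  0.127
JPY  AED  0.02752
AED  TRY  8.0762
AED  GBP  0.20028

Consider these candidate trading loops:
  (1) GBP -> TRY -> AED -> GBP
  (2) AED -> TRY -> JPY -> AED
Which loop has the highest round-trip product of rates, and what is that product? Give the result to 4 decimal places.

(1) 42.424 × 0.127 × 0.20028 = 1.07908
(2) 8.0762 × 4.5234 × 0.02752 = 1.00536
Highest is cycle (1) at 1.0791 (>1, arbitrage).

1.0791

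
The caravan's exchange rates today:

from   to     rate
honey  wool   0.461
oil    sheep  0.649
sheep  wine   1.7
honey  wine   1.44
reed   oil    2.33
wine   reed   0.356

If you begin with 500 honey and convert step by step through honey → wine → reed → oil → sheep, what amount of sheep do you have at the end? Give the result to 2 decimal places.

387.60

500 honey × 1.44 = 720 wine
720 wine × 0.356 = 256.32 reed
256.32 reed × 2.33 = 597.2256 oil
597.2256 oil × 0.649 = 387.5994144 sheep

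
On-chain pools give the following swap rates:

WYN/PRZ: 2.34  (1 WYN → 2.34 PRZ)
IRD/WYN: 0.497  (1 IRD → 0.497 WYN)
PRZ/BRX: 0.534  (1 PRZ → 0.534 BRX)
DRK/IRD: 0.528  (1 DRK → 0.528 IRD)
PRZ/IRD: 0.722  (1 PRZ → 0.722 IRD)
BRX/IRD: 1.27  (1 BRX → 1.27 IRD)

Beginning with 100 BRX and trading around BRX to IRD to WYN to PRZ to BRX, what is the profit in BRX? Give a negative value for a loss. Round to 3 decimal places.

-21.129

100 BRX × 1.27 = 127 IRD
127 IRD × 0.497 = 63.119 WYN
63.119 WYN × 2.34 = 147.69846 PRZ
147.69846 PRZ × 0.534 = 78.87097764 BRX
Net change: 78.87097764 − 100 = -21.12902236 BRX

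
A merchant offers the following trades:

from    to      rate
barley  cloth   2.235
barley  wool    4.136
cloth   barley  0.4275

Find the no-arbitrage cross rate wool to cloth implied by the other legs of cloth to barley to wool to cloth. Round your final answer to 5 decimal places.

0.56557

Known legs of the cycle: 0.4275 × 4.136 = 1.76814
For no arbitrage the full-cycle product must be 1, so the missing rate is 1 / 1.76814 ≈ 0.5655661.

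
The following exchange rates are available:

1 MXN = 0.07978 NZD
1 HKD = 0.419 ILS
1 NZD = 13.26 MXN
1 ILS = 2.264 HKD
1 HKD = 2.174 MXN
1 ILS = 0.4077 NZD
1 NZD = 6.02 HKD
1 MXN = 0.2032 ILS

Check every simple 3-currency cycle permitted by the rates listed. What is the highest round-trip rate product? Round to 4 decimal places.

1.0985

NZD→MXN→ILS→NZD: 13.26 × 0.2032 × 0.4077 = 1.09852
NZD→HKD→MXN→NZD: 6.02 × 2.174 × 0.07978 = 1.04412
NZD→HKD→ILS→NZD: 6.02 × 0.419 × 0.4077 = 1.02837
MXN→ILS→HKD→MXN: 0.2032 × 2.264 × 2.174 = 1.00014
Maximum is NZD→MXN→ILS→NZD at 1.0985; arbitrage exists.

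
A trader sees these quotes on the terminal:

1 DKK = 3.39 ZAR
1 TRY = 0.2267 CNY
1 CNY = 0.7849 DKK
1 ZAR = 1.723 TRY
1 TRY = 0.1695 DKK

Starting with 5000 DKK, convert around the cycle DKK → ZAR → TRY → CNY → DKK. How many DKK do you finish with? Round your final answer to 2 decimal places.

5196.62

5000 DKK × 3.39 = 16950 ZAR
16950 ZAR × 1.723 = 29204.85 TRY
29204.85 TRY × 0.2267 = 6620.739495 CNY
6620.739495 CNY × 0.7849 = 5196.6184296255 DKK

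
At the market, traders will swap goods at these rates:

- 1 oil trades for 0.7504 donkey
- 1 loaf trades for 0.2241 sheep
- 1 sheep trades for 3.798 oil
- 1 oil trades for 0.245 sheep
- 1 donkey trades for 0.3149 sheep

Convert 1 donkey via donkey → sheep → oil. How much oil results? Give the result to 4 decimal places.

1 donkey × 0.3149 = 0.3149 sheep
0.3149 sheep × 3.798 = 1.1959902 oil

1.1960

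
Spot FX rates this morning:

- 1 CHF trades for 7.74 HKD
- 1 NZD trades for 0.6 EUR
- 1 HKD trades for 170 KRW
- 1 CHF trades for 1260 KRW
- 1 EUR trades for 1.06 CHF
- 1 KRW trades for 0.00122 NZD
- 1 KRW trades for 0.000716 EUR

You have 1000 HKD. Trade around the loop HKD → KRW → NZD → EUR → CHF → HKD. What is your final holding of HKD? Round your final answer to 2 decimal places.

1000 HKD × 170 = 170000 KRW
170000 KRW × 0.00122 = 207.4 NZD
207.4 NZD × 0.6 = 124.44 EUR
124.44 EUR × 1.06 = 131.9064 CHF
131.9064 CHF × 7.74 = 1020.955536 HKD

1020.96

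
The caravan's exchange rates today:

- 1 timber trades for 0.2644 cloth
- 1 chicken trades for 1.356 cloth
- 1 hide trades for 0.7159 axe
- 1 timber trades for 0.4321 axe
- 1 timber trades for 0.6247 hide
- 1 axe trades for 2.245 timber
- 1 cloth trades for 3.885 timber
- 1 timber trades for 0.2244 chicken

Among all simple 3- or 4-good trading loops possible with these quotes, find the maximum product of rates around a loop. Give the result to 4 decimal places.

chicken→cloth→timber→chicken: 1.356 × 3.885 × 0.2244 = 1.18215
axe→timber→hide→axe: 2.245 × 0.6247 × 0.7159 = 1.00402
Maximum is chicken→cloth→timber→chicken at 1.1822; arbitrage exists.

1.1822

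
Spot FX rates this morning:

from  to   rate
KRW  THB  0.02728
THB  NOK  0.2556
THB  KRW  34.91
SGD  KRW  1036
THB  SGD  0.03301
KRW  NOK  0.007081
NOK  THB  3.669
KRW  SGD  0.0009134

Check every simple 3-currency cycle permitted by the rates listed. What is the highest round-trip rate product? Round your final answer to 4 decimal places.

SGD→KRW→THB→SGD: 1036 × 0.02728 × 0.03301 = 0.93293
THB→KRW→NOK→THB: 34.91 × 0.007081 × 3.669 = 0.90697
Maximum is SGD→KRW→THB→SGD at 0.9329; no arbitrage — every cycle loses value.

0.9329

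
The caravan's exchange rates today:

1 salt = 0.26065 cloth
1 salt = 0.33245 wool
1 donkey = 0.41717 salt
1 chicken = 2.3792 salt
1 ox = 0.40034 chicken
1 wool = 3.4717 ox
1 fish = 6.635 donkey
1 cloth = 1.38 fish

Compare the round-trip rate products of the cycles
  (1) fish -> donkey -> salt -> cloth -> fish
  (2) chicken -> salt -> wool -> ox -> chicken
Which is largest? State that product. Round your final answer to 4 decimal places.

1.0993

(1) 6.635 × 0.41717 × 0.26065 × 1.38 = 0.99561
(2) 2.3792 × 0.33245 × 3.4717 × 0.40034 = 1.09933
Highest is cycle (2) at 1.0993 (>1, arbitrage).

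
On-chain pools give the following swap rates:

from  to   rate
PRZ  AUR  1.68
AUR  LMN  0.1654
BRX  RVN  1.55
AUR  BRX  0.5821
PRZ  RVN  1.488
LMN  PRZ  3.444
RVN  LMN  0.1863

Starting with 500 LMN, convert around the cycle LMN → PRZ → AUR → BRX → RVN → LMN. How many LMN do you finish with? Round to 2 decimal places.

486.28

500 LMN × 3.444 = 1722 PRZ
1722 PRZ × 1.68 = 2892.96 AUR
2892.96 AUR × 0.5821 = 1683.992016 BRX
1683.992016 BRX × 1.55 = 2610.1876248 RVN
2610.1876248 RVN × 0.1863 = 486.27795450024 LMN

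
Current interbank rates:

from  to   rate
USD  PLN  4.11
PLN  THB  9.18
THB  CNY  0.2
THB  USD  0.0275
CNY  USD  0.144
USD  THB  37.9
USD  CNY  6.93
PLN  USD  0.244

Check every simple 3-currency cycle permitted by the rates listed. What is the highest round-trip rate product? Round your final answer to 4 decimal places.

1.0915

CNY→USD→THB→CNY: 0.144 × 37.9 × 0.2 = 1.09152
USD→PLN→THB→USD: 4.11 × 9.18 × 0.0275 = 1.03757
Maximum is CNY→USD→THB→CNY at 1.0915; arbitrage exists.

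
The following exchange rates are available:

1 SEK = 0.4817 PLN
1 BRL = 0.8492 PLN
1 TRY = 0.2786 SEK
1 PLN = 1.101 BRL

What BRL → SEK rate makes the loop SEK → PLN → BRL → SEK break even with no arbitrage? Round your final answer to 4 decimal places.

1.8855

Known legs of the cycle: 0.4817 × 1.101 = 0.5303517
For no arbitrage the full-cycle product must be 1, so the missing rate is 1 / 0.5303517 ≈ 1.885541.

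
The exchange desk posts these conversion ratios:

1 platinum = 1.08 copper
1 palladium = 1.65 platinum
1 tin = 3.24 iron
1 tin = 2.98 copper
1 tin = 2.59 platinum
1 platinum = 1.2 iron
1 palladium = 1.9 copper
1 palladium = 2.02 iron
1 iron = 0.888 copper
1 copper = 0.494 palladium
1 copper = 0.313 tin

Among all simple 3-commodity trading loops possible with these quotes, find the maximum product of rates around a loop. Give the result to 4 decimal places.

0.9005

tin→iron→copper→tin: 3.24 × 0.888 × 0.313 = 0.90054
copper→palladium→iron→copper: 0.494 × 2.02 × 0.888 = 0.88612
copper→palladium→platinum→copper: 0.494 × 1.65 × 1.08 = 0.88031
tin→platinum→copper→tin: 2.59 × 1.08 × 0.313 = 0.87552
Maximum is tin→iron→copper→tin at 0.9005; no arbitrage — every cycle loses value.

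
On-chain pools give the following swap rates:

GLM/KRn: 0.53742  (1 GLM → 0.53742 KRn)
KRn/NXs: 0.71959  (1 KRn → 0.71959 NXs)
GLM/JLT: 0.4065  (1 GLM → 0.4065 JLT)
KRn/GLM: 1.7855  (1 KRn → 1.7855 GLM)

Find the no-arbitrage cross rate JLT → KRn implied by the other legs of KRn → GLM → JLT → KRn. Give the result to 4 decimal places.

1.3778

Known legs of the cycle: 1.7855 × 0.4065 = 0.72580575
For no arbitrage the full-cycle product must be 1, so the missing rate is 1 / 0.72580575 ≈ 1.377779.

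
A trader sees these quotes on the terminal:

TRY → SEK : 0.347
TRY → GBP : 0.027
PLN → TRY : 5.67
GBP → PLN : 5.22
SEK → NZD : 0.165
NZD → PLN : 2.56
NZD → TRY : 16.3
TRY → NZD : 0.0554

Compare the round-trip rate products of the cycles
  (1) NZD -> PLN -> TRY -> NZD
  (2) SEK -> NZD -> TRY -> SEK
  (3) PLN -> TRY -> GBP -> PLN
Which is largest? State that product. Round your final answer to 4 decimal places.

(1) 2.56 × 5.67 × 0.0554 = 0.80414
(2) 0.165 × 16.3 × 0.347 = 0.93326
(3) 5.67 × 0.027 × 5.22 = 0.79913
Highest is cycle (2) at 0.9333 (≤1, no arbitrage).

0.9333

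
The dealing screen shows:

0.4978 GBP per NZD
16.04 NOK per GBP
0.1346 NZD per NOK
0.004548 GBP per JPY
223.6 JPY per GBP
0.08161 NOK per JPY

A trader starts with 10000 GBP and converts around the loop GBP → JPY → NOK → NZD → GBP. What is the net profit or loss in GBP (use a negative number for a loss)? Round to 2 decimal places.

10000 GBP × 223.6 = 2236000 JPY
2236000 JPY × 0.08161 = 182479.96 NOK
182479.96 NOK × 0.1346 = 24561.802616 NZD
24561.802616 NZD × 0.4978 = 12226.8653422448 GBP
Net change: 12226.8653422448 − 10000 = 2226.8653422448 GBP

2226.87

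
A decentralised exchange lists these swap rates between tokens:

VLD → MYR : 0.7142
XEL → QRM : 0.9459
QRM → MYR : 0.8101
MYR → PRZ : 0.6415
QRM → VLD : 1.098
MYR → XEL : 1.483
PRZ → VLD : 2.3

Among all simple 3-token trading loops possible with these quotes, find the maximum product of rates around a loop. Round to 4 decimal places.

QRM→MYR→XEL→QRM: 0.8101 × 1.483 × 0.9459 = 1.13638
MYR→PRZ→VLD→MYR: 0.6415 × 2.3 × 0.7142 = 1.05377
Maximum is QRM→MYR→XEL→QRM at 1.1364; arbitrage exists.

1.1364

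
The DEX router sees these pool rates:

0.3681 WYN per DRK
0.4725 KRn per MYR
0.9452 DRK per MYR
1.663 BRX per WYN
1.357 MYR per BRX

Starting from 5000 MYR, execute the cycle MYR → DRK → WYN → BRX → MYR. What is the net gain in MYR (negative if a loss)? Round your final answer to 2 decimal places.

-1074.17

5000 MYR × 0.9452 = 4726 DRK
4726 DRK × 0.3681 = 1739.6406 WYN
1739.6406 WYN × 1.663 = 2893.0223178 BRX
2893.0223178 BRX × 1.357 = 3925.8312852546 MYR
Net change: 3925.8312852546 − 5000 = -1074.1687147454 MYR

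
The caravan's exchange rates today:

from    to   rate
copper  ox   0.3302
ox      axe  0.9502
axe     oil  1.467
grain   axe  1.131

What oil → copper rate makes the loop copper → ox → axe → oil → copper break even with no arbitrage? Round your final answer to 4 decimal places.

2.1726

Known legs of the cycle: 0.3302 × 0.9502 × 1.467 = 0.46028011068
For no arbitrage the full-cycle product must be 1, so the missing rate is 1 / 0.46028011068 ≈ 2.172590.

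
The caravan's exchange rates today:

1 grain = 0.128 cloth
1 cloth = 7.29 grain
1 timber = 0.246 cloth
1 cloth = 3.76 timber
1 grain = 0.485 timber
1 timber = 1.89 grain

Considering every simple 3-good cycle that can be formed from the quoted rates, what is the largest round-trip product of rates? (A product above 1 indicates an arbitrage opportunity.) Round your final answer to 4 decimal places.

0.9096

grain→cloth→timber→grain: 0.128 × 3.76 × 1.89 = 0.90962
grain→timber→cloth→grain: 0.485 × 0.246 × 7.29 = 0.86977
Maximum is grain→cloth→timber→grain at 0.9096; no arbitrage — every cycle loses value.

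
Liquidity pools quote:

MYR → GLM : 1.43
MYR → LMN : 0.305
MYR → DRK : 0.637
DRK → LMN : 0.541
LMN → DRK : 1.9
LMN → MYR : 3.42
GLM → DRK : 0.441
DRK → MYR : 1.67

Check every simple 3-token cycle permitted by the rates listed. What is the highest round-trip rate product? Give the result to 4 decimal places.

LMN→MYR→DRK→LMN: 3.42 × 0.637 × 0.541 = 1.17859
GLM→DRK→MYR→GLM: 0.441 × 1.67 × 1.43 = 1.05315
LMN→DRK→MYR→LMN: 1.9 × 1.67 × 0.305 = 0.96777
Maximum is LMN→MYR→DRK→LMN at 1.1786; arbitrage exists.

1.1786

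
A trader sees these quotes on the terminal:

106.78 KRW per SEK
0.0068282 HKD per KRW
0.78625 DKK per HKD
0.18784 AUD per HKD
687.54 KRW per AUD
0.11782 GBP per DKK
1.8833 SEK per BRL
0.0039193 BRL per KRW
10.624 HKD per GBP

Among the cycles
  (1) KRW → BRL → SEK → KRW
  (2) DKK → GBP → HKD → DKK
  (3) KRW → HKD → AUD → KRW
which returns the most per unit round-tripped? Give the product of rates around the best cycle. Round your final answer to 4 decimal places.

(1) 0.0039193 × 1.8833 × 106.78 = 0.78817
(2) 0.11782 × 10.624 × 0.78625 = 0.98416
(3) 0.0068282 × 0.18784 × 687.54 = 0.88185
Highest is cycle (2) at 0.9842 (≤1, no arbitrage).

0.9842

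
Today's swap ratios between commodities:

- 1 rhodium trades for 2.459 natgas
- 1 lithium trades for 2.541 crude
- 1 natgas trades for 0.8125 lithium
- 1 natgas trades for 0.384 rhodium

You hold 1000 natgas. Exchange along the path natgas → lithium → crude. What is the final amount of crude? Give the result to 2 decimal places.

1000 natgas × 0.8125 = 812.5 lithium
812.5 lithium × 2.541 = 2064.5625 crude

2064.56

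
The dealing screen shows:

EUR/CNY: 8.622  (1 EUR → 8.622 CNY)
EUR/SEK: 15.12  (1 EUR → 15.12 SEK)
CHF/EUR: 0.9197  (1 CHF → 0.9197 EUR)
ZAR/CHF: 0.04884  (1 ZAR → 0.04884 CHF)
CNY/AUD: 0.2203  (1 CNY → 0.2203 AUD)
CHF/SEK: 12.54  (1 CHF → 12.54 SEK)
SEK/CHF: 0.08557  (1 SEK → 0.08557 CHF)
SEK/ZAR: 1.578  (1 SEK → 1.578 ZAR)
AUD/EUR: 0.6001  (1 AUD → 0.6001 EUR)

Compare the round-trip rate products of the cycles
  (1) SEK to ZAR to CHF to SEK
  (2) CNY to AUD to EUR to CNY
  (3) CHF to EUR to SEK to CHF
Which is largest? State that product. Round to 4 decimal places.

1.1899

(1) 1.578 × 0.04884 × 12.54 = 0.96645
(2) 0.2203 × 0.6001 × 8.622 = 1.13985
(3) 0.9197 × 15.12 × 0.08557 = 1.18992
Highest is cycle (3) at 1.1899 (>1, arbitrage).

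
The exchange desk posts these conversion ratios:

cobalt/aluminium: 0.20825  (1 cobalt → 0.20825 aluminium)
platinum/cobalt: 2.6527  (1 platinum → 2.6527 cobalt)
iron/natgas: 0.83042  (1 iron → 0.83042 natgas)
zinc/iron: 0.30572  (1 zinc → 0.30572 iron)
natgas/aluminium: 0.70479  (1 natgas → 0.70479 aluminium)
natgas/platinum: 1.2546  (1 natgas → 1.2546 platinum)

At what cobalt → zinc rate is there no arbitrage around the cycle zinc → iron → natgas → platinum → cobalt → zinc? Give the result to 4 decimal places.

Known legs of the cycle: 0.30572 × 0.83042 × 1.2546 × 2.6527 = 0.844918991067305808
For no arbitrage the full-cycle product must be 1, so the missing rate is 1 / 0.844918991067305808 ≈ 1.183545.

1.1835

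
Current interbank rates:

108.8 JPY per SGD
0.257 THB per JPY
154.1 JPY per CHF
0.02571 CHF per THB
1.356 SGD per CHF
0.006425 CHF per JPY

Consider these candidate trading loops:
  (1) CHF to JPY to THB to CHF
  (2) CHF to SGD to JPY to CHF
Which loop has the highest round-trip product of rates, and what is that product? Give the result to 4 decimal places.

1.0182

(1) 154.1 × 0.257 × 0.02571 = 1.01821
(2) 1.356 × 108.8 × 0.006425 = 0.94790
Highest is cycle (1) at 1.0182 (>1, arbitrage).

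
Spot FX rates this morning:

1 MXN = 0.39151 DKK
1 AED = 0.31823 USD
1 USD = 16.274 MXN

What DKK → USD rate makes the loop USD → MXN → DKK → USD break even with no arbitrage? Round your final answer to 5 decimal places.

Known legs of the cycle: 16.274 × 0.39151 = 6.37143374
For no arbitrage the full-cycle product must be 1, so the missing rate is 1 / 6.37143374 ≈ 0.1569505.

0.15695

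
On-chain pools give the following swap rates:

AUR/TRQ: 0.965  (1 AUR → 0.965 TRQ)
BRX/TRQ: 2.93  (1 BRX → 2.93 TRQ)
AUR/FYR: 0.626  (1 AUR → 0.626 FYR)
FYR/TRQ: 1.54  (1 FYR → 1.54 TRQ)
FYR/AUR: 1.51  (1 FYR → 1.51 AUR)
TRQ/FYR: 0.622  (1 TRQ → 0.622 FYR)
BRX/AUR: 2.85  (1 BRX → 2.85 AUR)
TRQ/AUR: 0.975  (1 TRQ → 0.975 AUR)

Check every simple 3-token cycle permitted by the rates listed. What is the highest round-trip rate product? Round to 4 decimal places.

0.9399

TRQ→AUR→FYR→TRQ: 0.975 × 0.626 × 1.54 = 0.93994
TRQ→FYR→AUR→TRQ: 0.622 × 1.51 × 0.965 = 0.90635
Maximum is TRQ→AUR→FYR→TRQ at 0.9399; no arbitrage — every cycle loses value.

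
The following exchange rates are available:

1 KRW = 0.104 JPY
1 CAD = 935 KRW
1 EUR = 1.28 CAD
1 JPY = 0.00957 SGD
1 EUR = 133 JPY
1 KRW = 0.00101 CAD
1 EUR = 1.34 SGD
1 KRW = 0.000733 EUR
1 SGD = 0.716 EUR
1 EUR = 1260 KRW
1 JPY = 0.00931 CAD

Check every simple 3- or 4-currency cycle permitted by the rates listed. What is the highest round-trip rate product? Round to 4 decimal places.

SGD→EUR→JPY→SGD: 0.716 × 133 × 0.00957 = 0.91133
KRW→JPY→CAD→KRW: 0.104 × 0.00931 × 935 = 0.90530
KRW→JPY→SGD→EUR→KRW: 0.104 × 0.00957 × 0.716 × 1260 = 0.89790
KRW→EUR→CAD→KRW: 0.000733 × 1.28 × 935 = 0.87725
KRW→EUR→JPY→CAD→KRW: 0.000733 × 133 × 0.00931 × 935 = 0.84863
Maximum is SGD→EUR→JPY→SGD at 0.9113; no arbitrage — every cycle loses value.

0.9113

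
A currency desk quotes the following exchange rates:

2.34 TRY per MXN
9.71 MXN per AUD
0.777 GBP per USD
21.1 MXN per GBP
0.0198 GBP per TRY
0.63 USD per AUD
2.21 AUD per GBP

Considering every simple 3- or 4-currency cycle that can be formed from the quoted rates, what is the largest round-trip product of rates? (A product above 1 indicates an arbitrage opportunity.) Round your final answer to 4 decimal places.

GBP→AUD→USD→GBP: 2.21 × 0.63 × 0.777 = 1.08182
TRY→GBP→AUD→MXN→TRY: 0.0198 × 2.21 × 9.71 × 2.34 = 0.99424
TRY→GBP→MXN→TRY: 0.0198 × 21.1 × 2.34 = 0.97761
Maximum is GBP→AUD→USD→GBP at 1.0818; arbitrage exists.

1.0818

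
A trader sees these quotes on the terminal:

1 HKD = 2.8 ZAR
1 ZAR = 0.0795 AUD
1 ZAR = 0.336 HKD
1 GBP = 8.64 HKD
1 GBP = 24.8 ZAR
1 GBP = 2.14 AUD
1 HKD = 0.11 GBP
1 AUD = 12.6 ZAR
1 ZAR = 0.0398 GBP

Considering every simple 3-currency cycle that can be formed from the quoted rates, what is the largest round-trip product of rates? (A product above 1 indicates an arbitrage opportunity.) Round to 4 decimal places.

GBP→AUD→ZAR→GBP: 2.14 × 12.6 × 0.0398 = 1.07317
HKD→ZAR→GBP→HKD: 2.8 × 0.0398 × 8.64 = 0.96284
HKD→GBP→ZAR→HKD: 0.11 × 24.8 × 0.336 = 0.91661
Maximum is GBP→AUD→ZAR→GBP at 1.0732; arbitrage exists.

1.0732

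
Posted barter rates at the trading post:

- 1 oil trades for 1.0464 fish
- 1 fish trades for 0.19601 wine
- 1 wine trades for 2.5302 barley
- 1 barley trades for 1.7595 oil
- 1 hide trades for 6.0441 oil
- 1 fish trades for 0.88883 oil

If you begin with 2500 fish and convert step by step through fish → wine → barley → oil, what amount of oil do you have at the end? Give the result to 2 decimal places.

2500 fish × 0.19601 = 490.025 wine
490.025 wine × 2.5302 = 1239.861255 barley
1239.861255 barley × 1.7595 = 2181.5358781725 oil

2181.54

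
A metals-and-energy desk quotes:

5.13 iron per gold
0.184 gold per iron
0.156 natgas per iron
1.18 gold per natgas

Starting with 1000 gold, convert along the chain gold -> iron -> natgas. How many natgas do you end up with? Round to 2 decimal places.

800.28

1000 gold × 5.13 = 5130 iron
5130 iron × 0.156 = 800.28 natgas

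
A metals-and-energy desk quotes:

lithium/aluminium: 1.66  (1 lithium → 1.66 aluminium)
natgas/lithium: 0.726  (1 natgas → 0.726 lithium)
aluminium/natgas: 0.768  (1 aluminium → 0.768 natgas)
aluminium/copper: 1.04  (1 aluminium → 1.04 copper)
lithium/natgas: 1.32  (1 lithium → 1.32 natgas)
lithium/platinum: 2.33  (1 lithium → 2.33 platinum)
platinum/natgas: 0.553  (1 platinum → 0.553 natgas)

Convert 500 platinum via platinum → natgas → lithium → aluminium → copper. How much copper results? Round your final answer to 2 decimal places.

500 platinum × 0.553 = 276.5 natgas
276.5 natgas × 0.726 = 200.739 lithium
200.739 lithium × 1.66 = 333.22674 aluminium
333.22674 aluminium × 1.04 = 346.5558096 copper

346.56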